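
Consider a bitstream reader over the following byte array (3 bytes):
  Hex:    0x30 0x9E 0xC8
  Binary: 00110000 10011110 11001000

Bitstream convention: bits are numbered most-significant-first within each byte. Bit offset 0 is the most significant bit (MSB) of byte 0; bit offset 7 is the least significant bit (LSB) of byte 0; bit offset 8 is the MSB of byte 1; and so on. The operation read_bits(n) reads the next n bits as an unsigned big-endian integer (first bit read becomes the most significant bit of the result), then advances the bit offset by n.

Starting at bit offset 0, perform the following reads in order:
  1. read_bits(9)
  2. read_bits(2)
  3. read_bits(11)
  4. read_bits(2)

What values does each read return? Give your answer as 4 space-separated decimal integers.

Answer: 97 0 1970 0

Derivation:
Read 1: bits[0:9] width=9 -> value=97 (bin 001100001); offset now 9 = byte 1 bit 1; 15 bits remain
Read 2: bits[9:11] width=2 -> value=0 (bin 00); offset now 11 = byte 1 bit 3; 13 bits remain
Read 3: bits[11:22] width=11 -> value=1970 (bin 11110110010); offset now 22 = byte 2 bit 6; 2 bits remain
Read 4: bits[22:24] width=2 -> value=0 (bin 00); offset now 24 = byte 3 bit 0; 0 bits remain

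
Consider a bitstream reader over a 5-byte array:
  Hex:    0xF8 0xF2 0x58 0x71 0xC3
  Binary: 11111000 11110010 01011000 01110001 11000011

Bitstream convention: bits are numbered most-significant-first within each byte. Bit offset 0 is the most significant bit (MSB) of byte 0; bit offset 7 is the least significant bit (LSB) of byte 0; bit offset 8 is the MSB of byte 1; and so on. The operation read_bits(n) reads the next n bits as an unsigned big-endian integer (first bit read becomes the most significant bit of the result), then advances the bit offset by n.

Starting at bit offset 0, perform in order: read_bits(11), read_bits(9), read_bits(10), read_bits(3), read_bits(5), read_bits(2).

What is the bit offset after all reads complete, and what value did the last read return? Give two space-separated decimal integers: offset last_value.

Answer: 40 3

Derivation:
Read 1: bits[0:11] width=11 -> value=1991 (bin 11111000111); offset now 11 = byte 1 bit 3; 29 bits remain
Read 2: bits[11:20] width=9 -> value=293 (bin 100100101); offset now 20 = byte 2 bit 4; 20 bits remain
Read 3: bits[20:30] width=10 -> value=540 (bin 1000011100); offset now 30 = byte 3 bit 6; 10 bits remain
Read 4: bits[30:33] width=3 -> value=3 (bin 011); offset now 33 = byte 4 bit 1; 7 bits remain
Read 5: bits[33:38] width=5 -> value=16 (bin 10000); offset now 38 = byte 4 bit 6; 2 bits remain
Read 6: bits[38:40] width=2 -> value=3 (bin 11); offset now 40 = byte 5 bit 0; 0 bits remain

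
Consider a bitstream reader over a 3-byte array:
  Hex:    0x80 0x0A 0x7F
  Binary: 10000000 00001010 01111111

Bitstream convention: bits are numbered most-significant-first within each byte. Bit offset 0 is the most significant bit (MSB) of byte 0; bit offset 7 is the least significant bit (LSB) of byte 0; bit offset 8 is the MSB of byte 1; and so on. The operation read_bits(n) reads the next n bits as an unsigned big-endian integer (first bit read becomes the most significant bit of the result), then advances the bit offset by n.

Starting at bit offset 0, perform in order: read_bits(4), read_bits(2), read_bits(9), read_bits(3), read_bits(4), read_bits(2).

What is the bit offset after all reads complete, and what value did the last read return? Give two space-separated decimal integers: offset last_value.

Read 1: bits[0:4] width=4 -> value=8 (bin 1000); offset now 4 = byte 0 bit 4; 20 bits remain
Read 2: bits[4:6] width=2 -> value=0 (bin 00); offset now 6 = byte 0 bit 6; 18 bits remain
Read 3: bits[6:15] width=9 -> value=5 (bin 000000101); offset now 15 = byte 1 bit 7; 9 bits remain
Read 4: bits[15:18] width=3 -> value=1 (bin 001); offset now 18 = byte 2 bit 2; 6 bits remain
Read 5: bits[18:22] width=4 -> value=15 (bin 1111); offset now 22 = byte 2 bit 6; 2 bits remain
Read 6: bits[22:24] width=2 -> value=3 (bin 11); offset now 24 = byte 3 bit 0; 0 bits remain

Answer: 24 3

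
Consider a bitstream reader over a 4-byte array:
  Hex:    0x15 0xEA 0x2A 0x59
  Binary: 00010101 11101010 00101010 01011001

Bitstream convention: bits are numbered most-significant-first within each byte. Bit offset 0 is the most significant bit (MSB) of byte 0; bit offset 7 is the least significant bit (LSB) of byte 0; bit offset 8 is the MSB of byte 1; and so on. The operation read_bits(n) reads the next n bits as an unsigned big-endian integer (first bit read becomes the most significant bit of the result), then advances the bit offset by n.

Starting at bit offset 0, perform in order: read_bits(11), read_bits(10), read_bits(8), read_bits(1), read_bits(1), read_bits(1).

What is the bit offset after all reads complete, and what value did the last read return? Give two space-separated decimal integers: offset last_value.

Answer: 32 1

Derivation:
Read 1: bits[0:11] width=11 -> value=175 (bin 00010101111); offset now 11 = byte 1 bit 3; 21 bits remain
Read 2: bits[11:21] width=10 -> value=325 (bin 0101000101); offset now 21 = byte 2 bit 5; 11 bits remain
Read 3: bits[21:29] width=8 -> value=75 (bin 01001011); offset now 29 = byte 3 bit 5; 3 bits remain
Read 4: bits[29:30] width=1 -> value=0 (bin 0); offset now 30 = byte 3 bit 6; 2 bits remain
Read 5: bits[30:31] width=1 -> value=0 (bin 0); offset now 31 = byte 3 bit 7; 1 bits remain
Read 6: bits[31:32] width=1 -> value=1 (bin 1); offset now 32 = byte 4 bit 0; 0 bits remain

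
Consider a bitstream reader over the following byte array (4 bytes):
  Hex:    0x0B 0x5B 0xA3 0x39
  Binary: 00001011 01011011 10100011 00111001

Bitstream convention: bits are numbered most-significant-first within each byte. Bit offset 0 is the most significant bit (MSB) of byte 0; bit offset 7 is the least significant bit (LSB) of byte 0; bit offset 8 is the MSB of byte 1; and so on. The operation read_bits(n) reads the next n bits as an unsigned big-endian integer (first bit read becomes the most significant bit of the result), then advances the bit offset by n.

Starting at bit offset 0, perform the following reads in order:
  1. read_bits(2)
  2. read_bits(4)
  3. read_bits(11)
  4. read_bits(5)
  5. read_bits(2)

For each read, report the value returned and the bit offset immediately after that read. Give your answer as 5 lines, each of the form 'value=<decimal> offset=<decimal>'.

Read 1: bits[0:2] width=2 -> value=0 (bin 00); offset now 2 = byte 0 bit 2; 30 bits remain
Read 2: bits[2:6] width=4 -> value=2 (bin 0010); offset now 6 = byte 0 bit 6; 26 bits remain
Read 3: bits[6:17] width=11 -> value=1719 (bin 11010110111); offset now 17 = byte 2 bit 1; 15 bits remain
Read 4: bits[17:22] width=5 -> value=8 (bin 01000); offset now 22 = byte 2 bit 6; 10 bits remain
Read 5: bits[22:24] width=2 -> value=3 (bin 11); offset now 24 = byte 3 bit 0; 8 bits remain

Answer: value=0 offset=2
value=2 offset=6
value=1719 offset=17
value=8 offset=22
value=3 offset=24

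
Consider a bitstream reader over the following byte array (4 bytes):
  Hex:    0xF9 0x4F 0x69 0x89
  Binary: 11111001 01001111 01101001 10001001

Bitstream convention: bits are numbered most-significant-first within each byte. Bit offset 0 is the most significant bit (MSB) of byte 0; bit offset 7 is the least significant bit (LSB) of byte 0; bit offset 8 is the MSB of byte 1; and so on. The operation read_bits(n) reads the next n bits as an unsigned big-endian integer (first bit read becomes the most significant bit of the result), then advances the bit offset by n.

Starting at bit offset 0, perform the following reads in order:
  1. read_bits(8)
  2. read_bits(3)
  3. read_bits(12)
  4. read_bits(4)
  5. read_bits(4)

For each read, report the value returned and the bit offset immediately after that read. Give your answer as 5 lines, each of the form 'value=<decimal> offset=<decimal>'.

Answer: value=249 offset=8
value=2 offset=11
value=1972 offset=23
value=12 offset=27
value=4 offset=31

Derivation:
Read 1: bits[0:8] width=8 -> value=249 (bin 11111001); offset now 8 = byte 1 bit 0; 24 bits remain
Read 2: bits[8:11] width=3 -> value=2 (bin 010); offset now 11 = byte 1 bit 3; 21 bits remain
Read 3: bits[11:23] width=12 -> value=1972 (bin 011110110100); offset now 23 = byte 2 bit 7; 9 bits remain
Read 4: bits[23:27] width=4 -> value=12 (bin 1100); offset now 27 = byte 3 bit 3; 5 bits remain
Read 5: bits[27:31] width=4 -> value=4 (bin 0100); offset now 31 = byte 3 bit 7; 1 bits remain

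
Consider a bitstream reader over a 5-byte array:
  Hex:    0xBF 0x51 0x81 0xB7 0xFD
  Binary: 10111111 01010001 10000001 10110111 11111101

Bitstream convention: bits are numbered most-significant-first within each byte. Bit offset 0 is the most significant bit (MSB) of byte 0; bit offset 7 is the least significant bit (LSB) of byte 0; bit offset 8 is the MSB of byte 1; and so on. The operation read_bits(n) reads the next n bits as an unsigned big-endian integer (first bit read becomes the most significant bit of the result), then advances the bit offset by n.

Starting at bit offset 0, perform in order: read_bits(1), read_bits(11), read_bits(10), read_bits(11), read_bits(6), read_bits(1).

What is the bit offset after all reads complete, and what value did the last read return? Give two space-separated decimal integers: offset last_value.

Read 1: bits[0:1] width=1 -> value=1 (bin 1); offset now 1 = byte 0 bit 1; 39 bits remain
Read 2: bits[1:12] width=11 -> value=1013 (bin 01111110101); offset now 12 = byte 1 bit 4; 28 bits remain
Read 3: bits[12:22] width=10 -> value=96 (bin 0001100000); offset now 22 = byte 2 bit 6; 18 bits remain
Read 4: bits[22:33] width=11 -> value=879 (bin 01101101111); offset now 33 = byte 4 bit 1; 7 bits remain
Read 5: bits[33:39] width=6 -> value=62 (bin 111110); offset now 39 = byte 4 bit 7; 1 bits remain
Read 6: bits[39:40] width=1 -> value=1 (bin 1); offset now 40 = byte 5 bit 0; 0 bits remain

Answer: 40 1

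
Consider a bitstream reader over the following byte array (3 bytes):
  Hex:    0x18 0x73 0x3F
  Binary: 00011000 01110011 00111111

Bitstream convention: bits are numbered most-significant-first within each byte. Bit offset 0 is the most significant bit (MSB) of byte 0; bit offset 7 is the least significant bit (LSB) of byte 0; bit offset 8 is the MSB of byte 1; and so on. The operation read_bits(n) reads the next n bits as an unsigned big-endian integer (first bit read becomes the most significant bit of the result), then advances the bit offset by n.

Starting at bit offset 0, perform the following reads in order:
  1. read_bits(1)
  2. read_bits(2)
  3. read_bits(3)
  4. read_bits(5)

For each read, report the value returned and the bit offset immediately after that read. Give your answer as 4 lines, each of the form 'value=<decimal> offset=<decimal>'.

Read 1: bits[0:1] width=1 -> value=0 (bin 0); offset now 1 = byte 0 bit 1; 23 bits remain
Read 2: bits[1:3] width=2 -> value=0 (bin 00); offset now 3 = byte 0 bit 3; 21 bits remain
Read 3: bits[3:6] width=3 -> value=6 (bin 110); offset now 6 = byte 0 bit 6; 18 bits remain
Read 4: bits[6:11] width=5 -> value=3 (bin 00011); offset now 11 = byte 1 bit 3; 13 bits remain

Answer: value=0 offset=1
value=0 offset=3
value=6 offset=6
value=3 offset=11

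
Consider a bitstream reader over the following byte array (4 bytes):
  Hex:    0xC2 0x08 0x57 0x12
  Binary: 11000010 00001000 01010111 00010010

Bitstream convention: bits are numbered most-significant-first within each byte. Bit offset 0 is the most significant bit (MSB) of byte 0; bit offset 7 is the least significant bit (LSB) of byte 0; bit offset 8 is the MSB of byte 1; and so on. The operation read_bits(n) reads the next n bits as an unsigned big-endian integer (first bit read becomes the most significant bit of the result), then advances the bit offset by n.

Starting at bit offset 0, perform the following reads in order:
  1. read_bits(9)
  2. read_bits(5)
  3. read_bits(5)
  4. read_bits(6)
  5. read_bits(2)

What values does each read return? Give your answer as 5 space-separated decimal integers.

Answer: 388 2 2 46 0

Derivation:
Read 1: bits[0:9] width=9 -> value=388 (bin 110000100); offset now 9 = byte 1 bit 1; 23 bits remain
Read 2: bits[9:14] width=5 -> value=2 (bin 00010); offset now 14 = byte 1 bit 6; 18 bits remain
Read 3: bits[14:19] width=5 -> value=2 (bin 00010); offset now 19 = byte 2 bit 3; 13 bits remain
Read 4: bits[19:25] width=6 -> value=46 (bin 101110); offset now 25 = byte 3 bit 1; 7 bits remain
Read 5: bits[25:27] width=2 -> value=0 (bin 00); offset now 27 = byte 3 bit 3; 5 bits remain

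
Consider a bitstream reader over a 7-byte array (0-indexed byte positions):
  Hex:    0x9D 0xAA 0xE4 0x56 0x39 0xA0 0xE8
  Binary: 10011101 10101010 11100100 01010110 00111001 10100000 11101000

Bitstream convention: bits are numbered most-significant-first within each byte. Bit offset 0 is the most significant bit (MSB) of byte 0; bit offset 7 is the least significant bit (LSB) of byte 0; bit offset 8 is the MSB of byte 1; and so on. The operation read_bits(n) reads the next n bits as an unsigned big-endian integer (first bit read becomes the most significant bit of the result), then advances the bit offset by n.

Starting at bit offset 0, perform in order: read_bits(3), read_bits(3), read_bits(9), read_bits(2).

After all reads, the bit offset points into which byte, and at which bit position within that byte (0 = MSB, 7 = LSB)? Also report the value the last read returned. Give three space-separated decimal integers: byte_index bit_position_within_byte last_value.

Read 1: bits[0:3] width=3 -> value=4 (bin 100); offset now 3 = byte 0 bit 3; 53 bits remain
Read 2: bits[3:6] width=3 -> value=7 (bin 111); offset now 6 = byte 0 bit 6; 50 bits remain
Read 3: bits[6:15] width=9 -> value=213 (bin 011010101); offset now 15 = byte 1 bit 7; 41 bits remain
Read 4: bits[15:17] width=2 -> value=1 (bin 01); offset now 17 = byte 2 bit 1; 39 bits remain

Answer: 2 1 1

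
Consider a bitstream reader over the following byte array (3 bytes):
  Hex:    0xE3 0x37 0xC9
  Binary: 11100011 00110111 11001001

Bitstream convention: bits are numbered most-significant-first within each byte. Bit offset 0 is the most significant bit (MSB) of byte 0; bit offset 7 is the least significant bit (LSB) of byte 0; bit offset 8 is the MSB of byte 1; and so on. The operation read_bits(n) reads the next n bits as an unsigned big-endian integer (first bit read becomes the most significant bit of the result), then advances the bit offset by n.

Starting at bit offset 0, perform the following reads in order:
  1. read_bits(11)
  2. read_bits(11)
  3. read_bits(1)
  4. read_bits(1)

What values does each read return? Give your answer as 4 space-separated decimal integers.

Answer: 1817 1522 0 1

Derivation:
Read 1: bits[0:11] width=11 -> value=1817 (bin 11100011001); offset now 11 = byte 1 bit 3; 13 bits remain
Read 2: bits[11:22] width=11 -> value=1522 (bin 10111110010); offset now 22 = byte 2 bit 6; 2 bits remain
Read 3: bits[22:23] width=1 -> value=0 (bin 0); offset now 23 = byte 2 bit 7; 1 bits remain
Read 4: bits[23:24] width=1 -> value=1 (bin 1); offset now 24 = byte 3 bit 0; 0 bits remain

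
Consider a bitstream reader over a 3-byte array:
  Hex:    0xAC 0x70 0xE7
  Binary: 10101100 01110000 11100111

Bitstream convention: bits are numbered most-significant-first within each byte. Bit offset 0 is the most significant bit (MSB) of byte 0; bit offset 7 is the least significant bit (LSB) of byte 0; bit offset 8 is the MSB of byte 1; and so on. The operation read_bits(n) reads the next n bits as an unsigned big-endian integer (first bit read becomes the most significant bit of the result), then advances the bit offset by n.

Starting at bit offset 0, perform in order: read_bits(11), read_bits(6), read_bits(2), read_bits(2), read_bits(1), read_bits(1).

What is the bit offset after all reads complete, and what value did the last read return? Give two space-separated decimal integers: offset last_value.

Read 1: bits[0:11] width=11 -> value=1379 (bin 10101100011); offset now 11 = byte 1 bit 3; 13 bits remain
Read 2: bits[11:17] width=6 -> value=33 (bin 100001); offset now 17 = byte 2 bit 1; 7 bits remain
Read 3: bits[17:19] width=2 -> value=3 (bin 11); offset now 19 = byte 2 bit 3; 5 bits remain
Read 4: bits[19:21] width=2 -> value=0 (bin 00); offset now 21 = byte 2 bit 5; 3 bits remain
Read 5: bits[21:22] width=1 -> value=1 (bin 1); offset now 22 = byte 2 bit 6; 2 bits remain
Read 6: bits[22:23] width=1 -> value=1 (bin 1); offset now 23 = byte 2 bit 7; 1 bits remain

Answer: 23 1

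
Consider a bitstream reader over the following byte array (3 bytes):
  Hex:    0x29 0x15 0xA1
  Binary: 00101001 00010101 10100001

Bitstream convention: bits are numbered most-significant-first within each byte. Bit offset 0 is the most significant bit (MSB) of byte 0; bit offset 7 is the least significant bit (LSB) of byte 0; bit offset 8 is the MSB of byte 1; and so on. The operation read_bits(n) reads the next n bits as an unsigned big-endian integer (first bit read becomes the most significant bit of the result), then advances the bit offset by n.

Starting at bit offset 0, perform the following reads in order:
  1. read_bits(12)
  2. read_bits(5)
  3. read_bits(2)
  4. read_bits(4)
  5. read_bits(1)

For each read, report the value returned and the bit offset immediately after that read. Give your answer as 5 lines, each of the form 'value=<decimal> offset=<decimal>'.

Read 1: bits[0:12] width=12 -> value=657 (bin 001010010001); offset now 12 = byte 1 bit 4; 12 bits remain
Read 2: bits[12:17] width=5 -> value=11 (bin 01011); offset now 17 = byte 2 bit 1; 7 bits remain
Read 3: bits[17:19] width=2 -> value=1 (bin 01); offset now 19 = byte 2 bit 3; 5 bits remain
Read 4: bits[19:23] width=4 -> value=0 (bin 0000); offset now 23 = byte 2 bit 7; 1 bits remain
Read 5: bits[23:24] width=1 -> value=1 (bin 1); offset now 24 = byte 3 bit 0; 0 bits remain

Answer: value=657 offset=12
value=11 offset=17
value=1 offset=19
value=0 offset=23
value=1 offset=24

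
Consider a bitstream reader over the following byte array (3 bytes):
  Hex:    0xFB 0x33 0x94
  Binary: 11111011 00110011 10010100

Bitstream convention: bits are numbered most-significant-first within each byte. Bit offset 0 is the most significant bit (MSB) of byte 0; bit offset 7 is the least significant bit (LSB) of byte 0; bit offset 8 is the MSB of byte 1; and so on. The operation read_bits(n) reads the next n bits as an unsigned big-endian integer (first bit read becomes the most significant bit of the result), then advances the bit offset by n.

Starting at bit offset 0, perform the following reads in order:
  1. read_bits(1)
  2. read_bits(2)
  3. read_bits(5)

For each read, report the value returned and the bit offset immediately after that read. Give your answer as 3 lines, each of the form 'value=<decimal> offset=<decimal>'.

Read 1: bits[0:1] width=1 -> value=1 (bin 1); offset now 1 = byte 0 bit 1; 23 bits remain
Read 2: bits[1:3] width=2 -> value=3 (bin 11); offset now 3 = byte 0 bit 3; 21 bits remain
Read 3: bits[3:8] width=5 -> value=27 (bin 11011); offset now 8 = byte 1 bit 0; 16 bits remain

Answer: value=1 offset=1
value=3 offset=3
value=27 offset=8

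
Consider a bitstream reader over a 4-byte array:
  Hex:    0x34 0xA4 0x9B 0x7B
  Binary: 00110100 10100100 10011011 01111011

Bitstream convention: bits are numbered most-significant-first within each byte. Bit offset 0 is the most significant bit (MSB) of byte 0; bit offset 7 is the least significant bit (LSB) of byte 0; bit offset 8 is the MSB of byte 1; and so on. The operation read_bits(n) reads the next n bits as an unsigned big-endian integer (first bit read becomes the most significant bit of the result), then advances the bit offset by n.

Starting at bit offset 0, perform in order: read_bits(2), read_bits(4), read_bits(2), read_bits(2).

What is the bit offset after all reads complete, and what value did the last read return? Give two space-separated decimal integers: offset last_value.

Answer: 10 2

Derivation:
Read 1: bits[0:2] width=2 -> value=0 (bin 00); offset now 2 = byte 0 bit 2; 30 bits remain
Read 2: bits[2:6] width=4 -> value=13 (bin 1101); offset now 6 = byte 0 bit 6; 26 bits remain
Read 3: bits[6:8] width=2 -> value=0 (bin 00); offset now 8 = byte 1 bit 0; 24 bits remain
Read 4: bits[8:10] width=2 -> value=2 (bin 10); offset now 10 = byte 1 bit 2; 22 bits remain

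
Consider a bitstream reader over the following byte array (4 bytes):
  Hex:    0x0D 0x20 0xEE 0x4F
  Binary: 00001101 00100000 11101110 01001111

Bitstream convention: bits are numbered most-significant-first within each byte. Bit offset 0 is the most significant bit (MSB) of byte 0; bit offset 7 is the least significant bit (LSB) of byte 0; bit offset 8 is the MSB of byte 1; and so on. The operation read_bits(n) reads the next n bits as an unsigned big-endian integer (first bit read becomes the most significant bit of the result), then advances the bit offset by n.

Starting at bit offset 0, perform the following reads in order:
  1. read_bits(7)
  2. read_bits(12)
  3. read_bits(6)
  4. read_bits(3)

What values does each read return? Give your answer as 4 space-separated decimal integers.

Answer: 6 2311 28 4

Derivation:
Read 1: bits[0:7] width=7 -> value=6 (bin 0000110); offset now 7 = byte 0 bit 7; 25 bits remain
Read 2: bits[7:19] width=12 -> value=2311 (bin 100100000111); offset now 19 = byte 2 bit 3; 13 bits remain
Read 3: bits[19:25] width=6 -> value=28 (bin 011100); offset now 25 = byte 3 bit 1; 7 bits remain
Read 4: bits[25:28] width=3 -> value=4 (bin 100); offset now 28 = byte 3 bit 4; 4 bits remain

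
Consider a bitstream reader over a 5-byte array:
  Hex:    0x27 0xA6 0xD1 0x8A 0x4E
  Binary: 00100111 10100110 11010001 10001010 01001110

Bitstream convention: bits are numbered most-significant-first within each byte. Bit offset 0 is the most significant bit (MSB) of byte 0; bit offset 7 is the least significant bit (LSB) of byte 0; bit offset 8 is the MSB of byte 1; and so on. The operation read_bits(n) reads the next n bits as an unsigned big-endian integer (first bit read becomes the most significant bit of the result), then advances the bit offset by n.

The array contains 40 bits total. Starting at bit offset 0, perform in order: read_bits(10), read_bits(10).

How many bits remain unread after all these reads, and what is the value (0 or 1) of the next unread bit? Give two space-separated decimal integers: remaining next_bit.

Answer: 20 0

Derivation:
Read 1: bits[0:10] width=10 -> value=158 (bin 0010011110); offset now 10 = byte 1 bit 2; 30 bits remain
Read 2: bits[10:20] width=10 -> value=621 (bin 1001101101); offset now 20 = byte 2 bit 4; 20 bits remain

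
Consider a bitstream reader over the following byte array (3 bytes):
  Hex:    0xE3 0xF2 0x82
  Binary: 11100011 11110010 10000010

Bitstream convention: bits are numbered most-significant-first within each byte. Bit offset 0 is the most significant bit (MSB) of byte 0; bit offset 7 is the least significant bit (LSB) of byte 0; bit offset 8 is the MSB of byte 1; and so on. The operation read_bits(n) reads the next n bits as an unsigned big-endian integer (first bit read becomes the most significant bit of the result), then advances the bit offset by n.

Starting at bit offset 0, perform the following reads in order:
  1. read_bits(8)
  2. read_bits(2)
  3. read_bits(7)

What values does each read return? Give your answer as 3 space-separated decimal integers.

Answer: 227 3 101

Derivation:
Read 1: bits[0:8] width=8 -> value=227 (bin 11100011); offset now 8 = byte 1 bit 0; 16 bits remain
Read 2: bits[8:10] width=2 -> value=3 (bin 11); offset now 10 = byte 1 bit 2; 14 bits remain
Read 3: bits[10:17] width=7 -> value=101 (bin 1100101); offset now 17 = byte 2 bit 1; 7 bits remain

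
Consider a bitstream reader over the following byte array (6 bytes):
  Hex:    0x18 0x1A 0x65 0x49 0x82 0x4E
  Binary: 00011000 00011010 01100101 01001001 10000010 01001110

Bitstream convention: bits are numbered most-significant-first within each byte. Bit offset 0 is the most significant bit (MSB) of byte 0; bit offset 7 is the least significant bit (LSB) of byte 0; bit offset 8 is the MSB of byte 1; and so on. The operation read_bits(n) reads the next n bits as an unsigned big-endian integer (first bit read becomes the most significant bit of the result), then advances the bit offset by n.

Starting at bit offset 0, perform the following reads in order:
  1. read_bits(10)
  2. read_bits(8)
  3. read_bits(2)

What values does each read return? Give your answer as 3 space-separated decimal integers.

Read 1: bits[0:10] width=10 -> value=96 (bin 0001100000); offset now 10 = byte 1 bit 2; 38 bits remain
Read 2: bits[10:18] width=8 -> value=105 (bin 01101001); offset now 18 = byte 2 bit 2; 30 bits remain
Read 3: bits[18:20] width=2 -> value=2 (bin 10); offset now 20 = byte 2 bit 4; 28 bits remain

Answer: 96 105 2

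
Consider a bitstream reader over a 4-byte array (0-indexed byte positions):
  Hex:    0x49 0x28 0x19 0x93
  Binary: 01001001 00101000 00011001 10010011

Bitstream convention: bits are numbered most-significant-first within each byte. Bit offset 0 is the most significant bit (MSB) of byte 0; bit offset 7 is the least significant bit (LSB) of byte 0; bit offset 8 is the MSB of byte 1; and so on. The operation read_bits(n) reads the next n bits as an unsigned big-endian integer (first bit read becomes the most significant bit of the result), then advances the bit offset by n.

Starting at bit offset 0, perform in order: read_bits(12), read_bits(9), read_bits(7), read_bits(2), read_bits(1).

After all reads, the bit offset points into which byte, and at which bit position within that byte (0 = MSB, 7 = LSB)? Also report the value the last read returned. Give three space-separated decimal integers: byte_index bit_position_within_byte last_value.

Answer: 3 7 1

Derivation:
Read 1: bits[0:12] width=12 -> value=1170 (bin 010010010010); offset now 12 = byte 1 bit 4; 20 bits remain
Read 2: bits[12:21] width=9 -> value=259 (bin 100000011); offset now 21 = byte 2 bit 5; 11 bits remain
Read 3: bits[21:28] width=7 -> value=25 (bin 0011001); offset now 28 = byte 3 bit 4; 4 bits remain
Read 4: bits[28:30] width=2 -> value=0 (bin 00); offset now 30 = byte 3 bit 6; 2 bits remain
Read 5: bits[30:31] width=1 -> value=1 (bin 1); offset now 31 = byte 3 bit 7; 1 bits remain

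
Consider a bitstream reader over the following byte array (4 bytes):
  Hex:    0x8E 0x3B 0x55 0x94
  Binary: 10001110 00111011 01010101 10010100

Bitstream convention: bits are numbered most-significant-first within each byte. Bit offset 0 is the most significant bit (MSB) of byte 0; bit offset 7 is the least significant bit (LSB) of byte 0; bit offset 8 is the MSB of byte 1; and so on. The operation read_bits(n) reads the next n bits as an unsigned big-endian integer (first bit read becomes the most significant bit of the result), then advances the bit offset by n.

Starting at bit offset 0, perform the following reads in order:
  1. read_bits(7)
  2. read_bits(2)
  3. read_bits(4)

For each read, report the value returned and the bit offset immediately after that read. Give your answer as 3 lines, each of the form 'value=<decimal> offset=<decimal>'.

Read 1: bits[0:7] width=7 -> value=71 (bin 1000111); offset now 7 = byte 0 bit 7; 25 bits remain
Read 2: bits[7:9] width=2 -> value=0 (bin 00); offset now 9 = byte 1 bit 1; 23 bits remain
Read 3: bits[9:13] width=4 -> value=7 (bin 0111); offset now 13 = byte 1 bit 5; 19 bits remain

Answer: value=71 offset=7
value=0 offset=9
value=7 offset=13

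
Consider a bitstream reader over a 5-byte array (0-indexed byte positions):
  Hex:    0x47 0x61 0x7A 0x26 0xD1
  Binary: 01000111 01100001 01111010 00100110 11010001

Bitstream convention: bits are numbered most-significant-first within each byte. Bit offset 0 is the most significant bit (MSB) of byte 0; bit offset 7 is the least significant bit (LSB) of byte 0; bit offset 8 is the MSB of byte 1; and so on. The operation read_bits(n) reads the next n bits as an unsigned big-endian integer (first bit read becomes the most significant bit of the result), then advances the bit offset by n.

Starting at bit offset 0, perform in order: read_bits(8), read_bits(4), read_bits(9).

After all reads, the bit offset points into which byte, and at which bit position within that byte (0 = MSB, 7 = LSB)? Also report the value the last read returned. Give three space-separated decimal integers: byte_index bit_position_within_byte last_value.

Answer: 2 5 47

Derivation:
Read 1: bits[0:8] width=8 -> value=71 (bin 01000111); offset now 8 = byte 1 bit 0; 32 bits remain
Read 2: bits[8:12] width=4 -> value=6 (bin 0110); offset now 12 = byte 1 bit 4; 28 bits remain
Read 3: bits[12:21] width=9 -> value=47 (bin 000101111); offset now 21 = byte 2 bit 5; 19 bits remain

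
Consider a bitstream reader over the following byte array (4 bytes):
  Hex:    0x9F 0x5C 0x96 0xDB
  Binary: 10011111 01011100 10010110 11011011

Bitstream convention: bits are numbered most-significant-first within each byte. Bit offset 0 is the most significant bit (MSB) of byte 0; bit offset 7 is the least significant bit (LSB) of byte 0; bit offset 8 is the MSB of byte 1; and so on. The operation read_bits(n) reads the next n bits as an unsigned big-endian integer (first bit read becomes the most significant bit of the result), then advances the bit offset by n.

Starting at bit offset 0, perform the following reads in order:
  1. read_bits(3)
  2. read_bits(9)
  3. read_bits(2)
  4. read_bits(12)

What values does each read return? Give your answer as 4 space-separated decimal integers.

Answer: 4 501 3 603

Derivation:
Read 1: bits[0:3] width=3 -> value=4 (bin 100); offset now 3 = byte 0 bit 3; 29 bits remain
Read 2: bits[3:12] width=9 -> value=501 (bin 111110101); offset now 12 = byte 1 bit 4; 20 bits remain
Read 3: bits[12:14] width=2 -> value=3 (bin 11); offset now 14 = byte 1 bit 6; 18 bits remain
Read 4: bits[14:26] width=12 -> value=603 (bin 001001011011); offset now 26 = byte 3 bit 2; 6 bits remain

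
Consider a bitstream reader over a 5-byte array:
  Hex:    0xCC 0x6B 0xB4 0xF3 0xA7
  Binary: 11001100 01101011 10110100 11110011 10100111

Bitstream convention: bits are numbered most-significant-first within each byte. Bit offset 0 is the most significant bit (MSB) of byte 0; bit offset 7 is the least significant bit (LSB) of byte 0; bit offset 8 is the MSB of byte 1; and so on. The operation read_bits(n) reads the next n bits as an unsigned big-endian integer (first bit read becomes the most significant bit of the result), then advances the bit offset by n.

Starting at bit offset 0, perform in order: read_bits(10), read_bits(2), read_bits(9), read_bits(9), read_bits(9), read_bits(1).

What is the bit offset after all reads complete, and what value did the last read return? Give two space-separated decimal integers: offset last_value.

Answer: 40 1

Derivation:
Read 1: bits[0:10] width=10 -> value=817 (bin 1100110001); offset now 10 = byte 1 bit 2; 30 bits remain
Read 2: bits[10:12] width=2 -> value=2 (bin 10); offset now 12 = byte 1 bit 4; 28 bits remain
Read 3: bits[12:21] width=9 -> value=374 (bin 101110110); offset now 21 = byte 2 bit 5; 19 bits remain
Read 4: bits[21:30] width=9 -> value=316 (bin 100111100); offset now 30 = byte 3 bit 6; 10 bits remain
Read 5: bits[30:39] width=9 -> value=467 (bin 111010011); offset now 39 = byte 4 bit 7; 1 bits remain
Read 6: bits[39:40] width=1 -> value=1 (bin 1); offset now 40 = byte 5 bit 0; 0 bits remain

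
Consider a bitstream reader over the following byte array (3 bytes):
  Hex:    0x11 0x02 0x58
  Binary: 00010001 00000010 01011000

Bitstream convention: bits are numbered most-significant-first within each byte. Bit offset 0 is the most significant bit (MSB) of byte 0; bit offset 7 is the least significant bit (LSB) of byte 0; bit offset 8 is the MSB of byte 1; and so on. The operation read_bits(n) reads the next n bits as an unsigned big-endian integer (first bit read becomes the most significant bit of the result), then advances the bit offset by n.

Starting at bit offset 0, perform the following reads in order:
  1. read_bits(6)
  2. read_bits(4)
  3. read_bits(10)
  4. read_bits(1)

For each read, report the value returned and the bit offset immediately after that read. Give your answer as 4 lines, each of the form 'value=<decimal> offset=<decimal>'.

Read 1: bits[0:6] width=6 -> value=4 (bin 000100); offset now 6 = byte 0 bit 6; 18 bits remain
Read 2: bits[6:10] width=4 -> value=4 (bin 0100); offset now 10 = byte 1 bit 2; 14 bits remain
Read 3: bits[10:20] width=10 -> value=37 (bin 0000100101); offset now 20 = byte 2 bit 4; 4 bits remain
Read 4: bits[20:21] width=1 -> value=1 (bin 1); offset now 21 = byte 2 bit 5; 3 bits remain

Answer: value=4 offset=6
value=4 offset=10
value=37 offset=20
value=1 offset=21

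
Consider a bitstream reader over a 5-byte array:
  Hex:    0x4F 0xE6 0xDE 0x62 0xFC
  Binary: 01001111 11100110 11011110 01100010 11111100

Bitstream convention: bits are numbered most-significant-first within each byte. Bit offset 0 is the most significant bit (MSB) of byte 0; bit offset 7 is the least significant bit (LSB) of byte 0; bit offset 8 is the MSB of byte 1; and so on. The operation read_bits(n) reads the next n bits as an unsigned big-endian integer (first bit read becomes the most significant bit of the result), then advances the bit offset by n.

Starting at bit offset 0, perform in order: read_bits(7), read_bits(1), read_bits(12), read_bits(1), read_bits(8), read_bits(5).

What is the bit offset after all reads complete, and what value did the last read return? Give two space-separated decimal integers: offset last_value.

Answer: 34 11

Derivation:
Read 1: bits[0:7] width=7 -> value=39 (bin 0100111); offset now 7 = byte 0 bit 7; 33 bits remain
Read 2: bits[7:8] width=1 -> value=1 (bin 1); offset now 8 = byte 1 bit 0; 32 bits remain
Read 3: bits[8:20] width=12 -> value=3693 (bin 111001101101); offset now 20 = byte 2 bit 4; 20 bits remain
Read 4: bits[20:21] width=1 -> value=1 (bin 1); offset now 21 = byte 2 bit 5; 19 bits remain
Read 5: bits[21:29] width=8 -> value=204 (bin 11001100); offset now 29 = byte 3 bit 5; 11 bits remain
Read 6: bits[29:34] width=5 -> value=11 (bin 01011); offset now 34 = byte 4 bit 2; 6 bits remain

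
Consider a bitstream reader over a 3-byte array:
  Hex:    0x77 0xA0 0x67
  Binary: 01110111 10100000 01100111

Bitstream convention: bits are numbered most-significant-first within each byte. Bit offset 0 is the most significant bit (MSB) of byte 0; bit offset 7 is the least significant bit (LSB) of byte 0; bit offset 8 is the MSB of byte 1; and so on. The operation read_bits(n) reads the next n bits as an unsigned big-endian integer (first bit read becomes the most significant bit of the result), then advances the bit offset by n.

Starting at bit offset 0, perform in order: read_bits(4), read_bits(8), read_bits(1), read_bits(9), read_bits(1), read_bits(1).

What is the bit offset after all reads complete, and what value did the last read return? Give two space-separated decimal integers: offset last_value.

Read 1: bits[0:4] width=4 -> value=7 (bin 0111); offset now 4 = byte 0 bit 4; 20 bits remain
Read 2: bits[4:12] width=8 -> value=122 (bin 01111010); offset now 12 = byte 1 bit 4; 12 bits remain
Read 3: bits[12:13] width=1 -> value=0 (bin 0); offset now 13 = byte 1 bit 5; 11 bits remain
Read 4: bits[13:22] width=9 -> value=25 (bin 000011001); offset now 22 = byte 2 bit 6; 2 bits remain
Read 5: bits[22:23] width=1 -> value=1 (bin 1); offset now 23 = byte 2 bit 7; 1 bits remain
Read 6: bits[23:24] width=1 -> value=1 (bin 1); offset now 24 = byte 3 bit 0; 0 bits remain

Answer: 24 1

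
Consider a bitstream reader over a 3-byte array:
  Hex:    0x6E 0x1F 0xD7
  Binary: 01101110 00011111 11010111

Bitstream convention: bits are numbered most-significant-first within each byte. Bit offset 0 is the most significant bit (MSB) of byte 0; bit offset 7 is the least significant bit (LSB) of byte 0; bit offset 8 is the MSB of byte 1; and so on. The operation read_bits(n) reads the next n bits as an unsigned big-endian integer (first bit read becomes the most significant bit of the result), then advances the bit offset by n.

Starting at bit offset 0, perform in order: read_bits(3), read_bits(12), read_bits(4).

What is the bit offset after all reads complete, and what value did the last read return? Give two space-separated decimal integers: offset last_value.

Answer: 19 14

Derivation:
Read 1: bits[0:3] width=3 -> value=3 (bin 011); offset now 3 = byte 0 bit 3; 21 bits remain
Read 2: bits[3:15] width=12 -> value=1807 (bin 011100001111); offset now 15 = byte 1 bit 7; 9 bits remain
Read 3: bits[15:19] width=4 -> value=14 (bin 1110); offset now 19 = byte 2 bit 3; 5 bits remain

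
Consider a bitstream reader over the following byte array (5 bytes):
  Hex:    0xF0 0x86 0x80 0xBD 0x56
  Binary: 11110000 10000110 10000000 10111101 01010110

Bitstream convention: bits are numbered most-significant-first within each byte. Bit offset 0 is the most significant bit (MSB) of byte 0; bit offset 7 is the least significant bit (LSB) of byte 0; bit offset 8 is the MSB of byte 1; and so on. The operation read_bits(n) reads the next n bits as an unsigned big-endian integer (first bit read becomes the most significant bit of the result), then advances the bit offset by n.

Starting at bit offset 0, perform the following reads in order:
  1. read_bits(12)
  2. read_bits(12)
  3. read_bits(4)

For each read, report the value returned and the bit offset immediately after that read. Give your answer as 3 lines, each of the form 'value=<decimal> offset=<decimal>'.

Answer: value=3848 offset=12
value=1664 offset=24
value=11 offset=28

Derivation:
Read 1: bits[0:12] width=12 -> value=3848 (bin 111100001000); offset now 12 = byte 1 bit 4; 28 bits remain
Read 2: bits[12:24] width=12 -> value=1664 (bin 011010000000); offset now 24 = byte 3 bit 0; 16 bits remain
Read 3: bits[24:28] width=4 -> value=11 (bin 1011); offset now 28 = byte 3 bit 4; 12 bits remain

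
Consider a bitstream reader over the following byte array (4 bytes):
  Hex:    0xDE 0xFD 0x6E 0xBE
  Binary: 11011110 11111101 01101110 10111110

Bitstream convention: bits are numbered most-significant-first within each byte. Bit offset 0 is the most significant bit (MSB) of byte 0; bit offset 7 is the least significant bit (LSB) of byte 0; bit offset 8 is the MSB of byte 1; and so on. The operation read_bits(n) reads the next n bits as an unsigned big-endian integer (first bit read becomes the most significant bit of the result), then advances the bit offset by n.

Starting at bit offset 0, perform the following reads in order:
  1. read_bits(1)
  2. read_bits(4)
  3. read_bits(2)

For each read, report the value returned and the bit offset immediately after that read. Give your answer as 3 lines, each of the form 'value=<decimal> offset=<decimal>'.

Answer: value=1 offset=1
value=11 offset=5
value=3 offset=7

Derivation:
Read 1: bits[0:1] width=1 -> value=1 (bin 1); offset now 1 = byte 0 bit 1; 31 bits remain
Read 2: bits[1:5] width=4 -> value=11 (bin 1011); offset now 5 = byte 0 bit 5; 27 bits remain
Read 3: bits[5:7] width=2 -> value=3 (bin 11); offset now 7 = byte 0 bit 7; 25 bits remain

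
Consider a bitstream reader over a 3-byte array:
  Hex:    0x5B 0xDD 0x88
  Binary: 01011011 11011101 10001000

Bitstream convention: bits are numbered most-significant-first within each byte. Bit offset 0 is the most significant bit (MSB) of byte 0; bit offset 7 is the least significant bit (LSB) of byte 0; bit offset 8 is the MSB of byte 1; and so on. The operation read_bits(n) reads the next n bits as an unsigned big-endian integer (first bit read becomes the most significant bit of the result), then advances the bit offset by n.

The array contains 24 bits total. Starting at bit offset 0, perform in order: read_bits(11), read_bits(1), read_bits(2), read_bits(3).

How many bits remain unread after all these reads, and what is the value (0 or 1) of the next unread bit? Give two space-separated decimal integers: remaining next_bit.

Read 1: bits[0:11] width=11 -> value=734 (bin 01011011110); offset now 11 = byte 1 bit 3; 13 bits remain
Read 2: bits[11:12] width=1 -> value=1 (bin 1); offset now 12 = byte 1 bit 4; 12 bits remain
Read 3: bits[12:14] width=2 -> value=3 (bin 11); offset now 14 = byte 1 bit 6; 10 bits remain
Read 4: bits[14:17] width=3 -> value=3 (bin 011); offset now 17 = byte 2 bit 1; 7 bits remain

Answer: 7 0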